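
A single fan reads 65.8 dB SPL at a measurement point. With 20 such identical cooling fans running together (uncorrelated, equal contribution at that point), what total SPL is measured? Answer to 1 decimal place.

20 equal incoherent sources raise the level by 10·log₁₀(20) = 13.01 dB.
L_total = 65.8 + 13.01 = 78.8 dB SPL.

78.8 dB SPL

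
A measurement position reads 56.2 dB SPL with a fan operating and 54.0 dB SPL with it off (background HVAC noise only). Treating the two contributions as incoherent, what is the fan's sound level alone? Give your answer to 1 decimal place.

Subtract intensities: L_src = 10·log₁₀(10^(L_total/10) − 10^(L_bg/10)).
L_src = 10·log₁₀(10^(56.2/10) − 10^(54.0/10)) = 10·log₁₀(165700) = 52.2 dB SPL.

52.2 dB SPL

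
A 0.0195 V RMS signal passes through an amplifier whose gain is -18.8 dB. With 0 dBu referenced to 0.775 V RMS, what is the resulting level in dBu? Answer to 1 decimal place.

Input level: 20·log₁₀(0.0195/0.775) = -31.99 dBu.
Output: -31.99 − 18.8 = -50.8 dBu.

-50.8 dBu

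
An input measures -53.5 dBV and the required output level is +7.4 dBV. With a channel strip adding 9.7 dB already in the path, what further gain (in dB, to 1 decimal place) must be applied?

51.2 dB

The required make-up gain is the shortfall in the dB sum.
G = +7.4 − (-53.5) − 9.7 = 51.2 dB.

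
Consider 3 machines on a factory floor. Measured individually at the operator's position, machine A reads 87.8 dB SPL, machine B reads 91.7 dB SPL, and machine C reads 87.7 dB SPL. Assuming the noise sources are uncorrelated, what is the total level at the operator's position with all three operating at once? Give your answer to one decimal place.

Add the sources as powers (linear), then convert back to dB:
L_total = 10·log₁₀(10^(87.8/10) + 10^(91.7/10) + 10^(87.7/10)) = 10·log₁₀(2671000000) = 94.3 dB SPL.

94.3 dB SPL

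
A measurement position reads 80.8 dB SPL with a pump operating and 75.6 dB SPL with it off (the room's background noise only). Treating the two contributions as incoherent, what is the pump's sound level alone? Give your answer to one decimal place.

Subtract intensities: L_src = 10·log₁₀(10^(L_total/10) − 10^(L_bg/10)).
L_src = 10·log₁₀(10^(80.8/10) − 10^(75.6/10)) = 10·log₁₀(83920000) = 79.2 dB SPL.

79.2 dB SPL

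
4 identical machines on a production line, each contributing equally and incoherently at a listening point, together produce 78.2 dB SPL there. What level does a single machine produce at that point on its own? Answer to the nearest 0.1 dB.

72.2 dB SPL

4 equal incoherent sources add 10·log₁₀(4) = 6.02 dB over one source.
L_one = 78.2 − 6.02 = 72.2 dB SPL.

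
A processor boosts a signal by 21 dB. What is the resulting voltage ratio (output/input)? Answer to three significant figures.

Voltage ratio = 10^(dB/20).
10^(21/20) = 10^(1.050) = 11.2.

11.2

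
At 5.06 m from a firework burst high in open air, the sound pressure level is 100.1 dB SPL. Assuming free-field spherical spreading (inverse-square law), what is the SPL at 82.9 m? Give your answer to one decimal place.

For a point source in a free field, ΔL = −20·log₁₀(d₂/d₁).
ΔL = −20·log₁₀(82.9/5.06) = -24.29 dB, so L₂ = 100.1 + (-24.29) = 75.8 dB SPL.

75.8 dB SPL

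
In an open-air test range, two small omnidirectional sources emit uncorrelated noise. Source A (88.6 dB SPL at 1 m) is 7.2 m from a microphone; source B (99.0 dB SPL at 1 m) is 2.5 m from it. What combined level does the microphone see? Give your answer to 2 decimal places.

91.09 dB SPL

At the listener: L_A = 88.6 − 20·log₁₀(7.2) = 71.453 dB; L_B = 99.0 − 20·log₁₀(2.5) = 91.041 dB.
Combined: 10·log₁₀(10^(71.453/10)+10^(91.041/10)) = 91.09 dB SPL.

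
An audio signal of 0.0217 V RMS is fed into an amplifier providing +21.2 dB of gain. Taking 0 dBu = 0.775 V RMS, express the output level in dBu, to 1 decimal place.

Input level: 20·log₁₀(0.0217/0.775) = -31.06 dBu.
Output: -31.06 + 21.2 = -9.9 dBu.

-9.9 dBu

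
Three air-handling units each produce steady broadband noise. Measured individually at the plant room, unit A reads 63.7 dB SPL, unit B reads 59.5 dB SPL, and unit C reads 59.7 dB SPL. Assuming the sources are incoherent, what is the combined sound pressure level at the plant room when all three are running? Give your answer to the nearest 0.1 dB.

Add the sources as powers (linear), then convert back to dB:
L_total = 10·log₁₀(10^(63.7/10) + 10^(59.5/10) + 10^(59.7/10)) = 10·log₁₀(4169000) = 66.2 dB SPL.

66.2 dB SPL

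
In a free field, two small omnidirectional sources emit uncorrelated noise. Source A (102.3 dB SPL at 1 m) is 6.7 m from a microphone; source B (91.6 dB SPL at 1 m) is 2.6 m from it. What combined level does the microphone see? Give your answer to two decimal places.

At the listener: L_A = 102.3 − 20·log₁₀(6.7) = 85.779 dB; L_B = 91.6 − 20·log₁₀(2.6) = 83.301 dB.
Combined: 10·log₁₀(10^(85.779/10)+10^(83.301/10)) = 87.72 dB SPL.

87.72 dB SPL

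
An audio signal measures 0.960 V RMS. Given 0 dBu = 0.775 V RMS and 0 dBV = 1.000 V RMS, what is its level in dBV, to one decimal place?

-0.4 dBV

dBV = 20·log₁₀(V / 1.000 V).
20·log₁₀(0.960/1.000) = -0.4 dBV.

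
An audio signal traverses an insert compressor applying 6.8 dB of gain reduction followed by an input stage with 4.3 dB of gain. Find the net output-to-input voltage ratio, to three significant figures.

0.750

Net gain = (−6.8) + 4.3 = -2.5 dB.
Voltage ratio = 10^(-2.5/20) = 0.750.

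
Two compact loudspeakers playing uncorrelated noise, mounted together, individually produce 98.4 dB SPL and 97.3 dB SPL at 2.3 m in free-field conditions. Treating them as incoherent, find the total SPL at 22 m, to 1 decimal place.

81.3 dB SPL

Combined at 2.3 m: 10·log₁₀(10^(98.4/10)+10^(97.3/10)) = 100.90 dB SPL.
Then apply −20·log₁₀(22/2.3) = -19.61 dB → 81.3 dB SPL.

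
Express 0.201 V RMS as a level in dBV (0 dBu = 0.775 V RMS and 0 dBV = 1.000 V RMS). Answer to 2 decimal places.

-13.94 dBV

dBV = 20·log₁₀(V / 1.000 V).
20·log₁₀(0.201/1.000) = -13.94 dBV.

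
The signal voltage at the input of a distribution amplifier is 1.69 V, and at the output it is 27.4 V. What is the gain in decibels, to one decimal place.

24.2 dB

For a voltage ratio, dB = 20·log₁₀(V₂/V₁).
20·log₁₀(27.4/1.69) = 20·log₁₀(16.21) = 24.2 dB.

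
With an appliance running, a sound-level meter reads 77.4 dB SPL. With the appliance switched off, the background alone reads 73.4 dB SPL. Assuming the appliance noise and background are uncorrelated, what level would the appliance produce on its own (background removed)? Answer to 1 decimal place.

Background correction is a power subtraction:
L_src = 10·log₁₀(10^(77.4/10) − 10^(73.4/10)) = 10·log₁₀(33080000) = 75.2 dB SPL.

75.2 dB SPL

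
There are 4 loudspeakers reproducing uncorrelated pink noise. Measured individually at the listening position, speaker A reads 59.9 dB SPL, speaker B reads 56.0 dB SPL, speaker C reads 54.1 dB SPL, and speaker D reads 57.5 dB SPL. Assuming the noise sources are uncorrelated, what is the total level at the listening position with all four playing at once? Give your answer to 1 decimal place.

Uncorrelated sources add in intensity (power), not in dB.
L_total = 10·log₁₀(10^(59.9/10) + 10^(56.0/10) + 10^(54.1/10) + 10^(57.5/10)) = 10·log₁₀(2195000) = 63.4 dB SPL.

63.4 dB SPL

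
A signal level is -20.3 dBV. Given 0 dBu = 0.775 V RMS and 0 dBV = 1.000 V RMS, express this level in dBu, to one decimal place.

The offset between the scales is 20·log₁₀(0.775/1.000) = −2.214 dB.
So dBu = -20.3 + 2.214 = -18.1 dBu.

-18.1 dBu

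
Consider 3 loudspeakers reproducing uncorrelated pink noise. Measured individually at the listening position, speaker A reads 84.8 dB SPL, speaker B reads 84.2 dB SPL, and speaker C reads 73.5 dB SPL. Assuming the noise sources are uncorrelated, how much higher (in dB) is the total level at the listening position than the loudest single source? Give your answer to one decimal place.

Incoherent sources sum as intensities:
L_total = 10·log₁₀(10^(84.8/10) + 10^(84.2/10) + 10^(73.5/10)) = 87.69 dB SPL.
Excess over the loudest (84.8 dB): 87.69 − 84.8 = 2.9 dB.

2.9 dB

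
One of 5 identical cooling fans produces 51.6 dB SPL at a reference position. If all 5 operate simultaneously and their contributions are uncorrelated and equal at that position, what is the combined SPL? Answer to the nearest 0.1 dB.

58.6 dB SPL

5 equal incoherent sources raise the level by 10·log₁₀(5) = 6.99 dB.
L_total = 51.6 + 6.99 = 58.6 dB SPL.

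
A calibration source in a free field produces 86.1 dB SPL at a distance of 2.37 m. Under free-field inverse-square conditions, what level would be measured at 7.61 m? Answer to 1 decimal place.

For a point source in a free field, ΔL = −20·log₁₀(d₂/d₁).
ΔL = −20·log₁₀(7.61/2.37) = -10.13 dB, so L₂ = 86.1 + (-10.13) = 76.0 dB SPL.

76.0 dB SPL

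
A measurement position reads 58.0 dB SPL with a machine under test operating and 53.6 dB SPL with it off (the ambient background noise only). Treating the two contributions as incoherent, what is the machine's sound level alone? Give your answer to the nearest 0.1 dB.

56.0 dB SPL

Remove the background by subtracting linear intensities:
L_src = 10·log₁₀(10^(58.0/10) − 10^(53.6/10)) = 10·log₁₀(401900) = 56.0 dB SPL.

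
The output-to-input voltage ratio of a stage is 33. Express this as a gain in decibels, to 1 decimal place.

30.4 dB

Voltage ratio → dB uses the 20·log₁₀ form:
20·log₁₀(33) = 30.4 dB.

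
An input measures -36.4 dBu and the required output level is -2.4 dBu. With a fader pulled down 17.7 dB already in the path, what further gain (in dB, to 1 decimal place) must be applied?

The required make-up gain is the shortfall in the dB sum.
G = -2.4 − (-36.4) + 17.7 = 51.7 dB.

51.7 dB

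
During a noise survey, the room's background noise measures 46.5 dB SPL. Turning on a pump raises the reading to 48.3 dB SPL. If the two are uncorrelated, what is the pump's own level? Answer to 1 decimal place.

Remove the background by subtracting linear intensities:
L_src = 10·log₁₀(10^(48.3/10) − 10^(46.5/10)) = 10·log₁₀(22940) = 43.6 dB SPL.

43.6 dB SPL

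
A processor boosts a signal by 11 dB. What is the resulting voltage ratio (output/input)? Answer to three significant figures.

3.55

Voltage ratio = 10^(dB/20).
10^(11/20) = 10^(0.5500) = 3.55.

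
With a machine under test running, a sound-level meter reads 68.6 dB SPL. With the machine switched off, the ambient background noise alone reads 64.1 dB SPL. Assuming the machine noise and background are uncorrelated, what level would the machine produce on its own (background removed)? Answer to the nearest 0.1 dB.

66.7 dB SPL

Background correction is a power subtraction:
L_src = 10·log₁₀(10^(68.6/10) − 10^(64.1/10)) = 10·log₁₀(4674000) = 66.7 dB SPL.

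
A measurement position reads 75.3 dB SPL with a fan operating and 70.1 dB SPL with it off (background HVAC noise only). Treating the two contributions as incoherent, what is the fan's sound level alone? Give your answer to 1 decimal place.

73.7 dB SPL

Remove the background by subtracting linear intensities:
L_src = 10·log₁₀(10^(75.3/10) − 10^(70.1/10)) = 10·log₁₀(23650000) = 73.7 dB SPL.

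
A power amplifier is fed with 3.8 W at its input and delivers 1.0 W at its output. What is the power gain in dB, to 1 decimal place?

Power ratio → dB uses the 10·log₁₀ form:
10·log₁₀(1.0/3.8) = 10·log₁₀(0.2632) = -5.8 dB.

-5.8 dB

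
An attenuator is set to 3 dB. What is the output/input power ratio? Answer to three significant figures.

Power ratio = 10^(dB/10).
10^(-3/10) = 10^(-0.3000) = 0.501.

0.501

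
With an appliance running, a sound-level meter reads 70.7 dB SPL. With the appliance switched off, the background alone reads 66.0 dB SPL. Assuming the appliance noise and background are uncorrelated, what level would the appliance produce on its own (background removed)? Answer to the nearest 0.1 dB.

68.9 dB SPL

Background correction is a power subtraction:
L_src = 10·log₁₀(10^(70.7/10) − 10^(66.0/10)) = 10·log₁₀(7768000) = 68.9 dB SPL.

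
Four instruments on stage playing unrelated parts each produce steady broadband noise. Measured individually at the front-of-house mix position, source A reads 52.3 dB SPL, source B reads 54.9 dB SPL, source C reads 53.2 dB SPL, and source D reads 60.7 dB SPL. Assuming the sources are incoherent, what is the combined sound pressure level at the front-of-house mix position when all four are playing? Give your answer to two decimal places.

62.70 dB SPL

Incoherent sources sum as intensities:
L_total = 10·log₁₀(10^(52.3/10) + 10^(54.9/10) + 10^(53.2/10) + 10^(60.7/10)) = 10·log₁₀(1863000) = 62.70 dB SPL.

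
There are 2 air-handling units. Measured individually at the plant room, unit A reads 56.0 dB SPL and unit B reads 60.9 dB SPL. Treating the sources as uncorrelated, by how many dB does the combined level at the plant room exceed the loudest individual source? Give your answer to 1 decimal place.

1.2 dB

Add the sources as powers (linear), then convert back to dB:
L_total = 10·log₁₀(10^(56.0/10) + 10^(60.9/10)) = 62.12 dB SPL.
Excess over the loudest (60.9 dB): 62.12 − 60.9 = 1.2 dB.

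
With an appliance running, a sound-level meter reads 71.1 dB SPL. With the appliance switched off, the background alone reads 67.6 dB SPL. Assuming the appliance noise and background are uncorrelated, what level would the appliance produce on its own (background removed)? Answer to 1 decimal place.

68.5 dB SPL

Remove the background by subtracting linear intensities:
L_src = 10·log₁₀(10^(71.1/10) − 10^(67.6/10)) = 10·log₁₀(7128000) = 68.5 dB SPL.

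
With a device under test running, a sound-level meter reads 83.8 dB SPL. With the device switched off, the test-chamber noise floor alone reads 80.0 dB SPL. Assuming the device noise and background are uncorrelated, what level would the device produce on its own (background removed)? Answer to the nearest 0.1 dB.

81.5 dB SPL

Background correction is a power subtraction:
L_src = 10·log₁₀(10^(83.8/10) − 10^(80.0/10)) = 10·log₁₀(139900000) = 81.5 dB SPL.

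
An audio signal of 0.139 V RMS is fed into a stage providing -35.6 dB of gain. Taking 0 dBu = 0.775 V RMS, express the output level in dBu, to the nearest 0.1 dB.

-50.5 dBu

Input level: 20·log₁₀(0.139/0.775) = -14.93 dBu.
Output: -14.93 − 35.6 = -50.5 dBu.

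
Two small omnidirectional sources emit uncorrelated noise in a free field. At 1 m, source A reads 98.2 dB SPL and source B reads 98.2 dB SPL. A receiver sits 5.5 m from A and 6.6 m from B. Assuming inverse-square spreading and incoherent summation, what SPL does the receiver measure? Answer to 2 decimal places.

85.68 dB SPL

At the listener: L_A = 98.2 − 20·log₁₀(5.5) = 83.393 dB; L_B = 98.2 − 20·log₁₀(6.6) = 81.809 dB.
Combined: 10·log₁₀(10^(83.393/10)+10^(81.809/10)) = 85.68 dB SPL.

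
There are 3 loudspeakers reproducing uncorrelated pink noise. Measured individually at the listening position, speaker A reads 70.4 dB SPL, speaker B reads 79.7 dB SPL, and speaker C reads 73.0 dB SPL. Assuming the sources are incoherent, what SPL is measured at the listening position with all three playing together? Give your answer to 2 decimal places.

80.94 dB SPL

Uncorrelated sources add in intensity (power), not in dB.
L_total = 10·log₁₀(10^(70.4/10) + 10^(79.7/10) + 10^(73.0/10)) = 10·log₁₀(124200000) = 80.94 dB SPL.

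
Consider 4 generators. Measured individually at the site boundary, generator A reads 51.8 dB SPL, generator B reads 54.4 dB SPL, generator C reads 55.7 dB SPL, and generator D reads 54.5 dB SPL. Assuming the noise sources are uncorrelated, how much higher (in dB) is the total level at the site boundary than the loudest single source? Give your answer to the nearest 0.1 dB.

4.6 dB

Uncorrelated sources add in intensity (power), not in dB.
L_total = 10·log₁₀(10^(51.8/10) + 10^(54.4/10) + 10^(55.7/10) + 10^(54.5/10)) = 60.33 dB SPL.
Excess over the loudest (55.7 dB): 60.33 − 55.7 = 4.6 dB.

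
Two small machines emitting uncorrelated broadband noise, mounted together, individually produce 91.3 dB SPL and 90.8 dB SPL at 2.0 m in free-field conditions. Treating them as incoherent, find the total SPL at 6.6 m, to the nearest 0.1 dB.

Combined at 2.0 m: 10·log₁₀(10^(91.3/10)+10^(90.8/10)) = 94.07 dB SPL.
Then apply −20·log₁₀(6.6/2.0) = -10.37 dB → 83.7 dB SPL.

83.7 dB SPL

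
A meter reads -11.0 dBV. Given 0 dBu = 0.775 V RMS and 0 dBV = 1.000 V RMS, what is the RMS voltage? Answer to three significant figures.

V = 1.000 V × 10^(-11.0/20).
= 1.000 × 0.2818 = 0.282 V.

0.282 V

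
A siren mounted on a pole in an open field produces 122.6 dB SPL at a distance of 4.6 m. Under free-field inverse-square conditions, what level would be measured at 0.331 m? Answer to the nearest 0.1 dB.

Free-field point source: level drops by 20·log₁₀ of the distance ratio.
ΔL = −20·log₁₀(0.331/4.6) = 22.86 dB, so L₂ = 122.6 + (22.86) = 145.5 dB SPL.

145.5 dB SPL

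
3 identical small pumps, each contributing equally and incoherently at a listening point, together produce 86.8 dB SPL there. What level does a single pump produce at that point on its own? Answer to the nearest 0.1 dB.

82.0 dB SPL

3 equal incoherent sources add 10·log₁₀(3) = 4.77 dB over one source.
L_one = 86.8 − 4.77 = 82.0 dB SPL.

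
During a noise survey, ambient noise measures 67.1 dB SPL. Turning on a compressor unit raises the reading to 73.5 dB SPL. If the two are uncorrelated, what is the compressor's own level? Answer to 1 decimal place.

72.4 dB SPL

Remove the background by subtracting linear intensities:
L_src = 10·log₁₀(10^(73.5/10) − 10^(67.1/10)) = 10·log₁₀(17260000) = 72.4 dB SPL.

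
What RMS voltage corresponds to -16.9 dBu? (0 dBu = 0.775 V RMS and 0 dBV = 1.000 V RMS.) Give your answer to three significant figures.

V = 0.775 V × 10^(-16.9/20).
= 0.775 × 0.1429 = 0.111 V.

0.111 V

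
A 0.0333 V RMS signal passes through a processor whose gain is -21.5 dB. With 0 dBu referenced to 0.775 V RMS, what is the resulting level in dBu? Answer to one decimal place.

Input level: 20·log₁₀(0.0333/0.775) = -27.34 dBu.
Output: -27.34 − 21.5 = -48.8 dBu.

-48.8 dBu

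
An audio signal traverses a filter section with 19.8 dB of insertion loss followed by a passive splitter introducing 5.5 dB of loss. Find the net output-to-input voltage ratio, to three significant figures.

Net gain = (−19.8) + (−5.5) = -25.3 dB.
Voltage ratio = 10^(-25.3/20) = 0.0543.

0.0543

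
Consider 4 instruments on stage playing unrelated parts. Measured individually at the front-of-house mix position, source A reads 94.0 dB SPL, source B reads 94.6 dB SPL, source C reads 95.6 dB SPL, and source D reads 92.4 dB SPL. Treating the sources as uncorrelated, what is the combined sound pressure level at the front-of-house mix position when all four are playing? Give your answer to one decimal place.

100.3 dB SPL

Incoherent sources sum as intensities:
L_total = 10·log₁₀(10^(94.0/10) + 10^(94.6/10) + 10^(95.6/10) + 10^(92.4/10)) = 10·log₁₀(10764000000) = 100.3 dB SPL.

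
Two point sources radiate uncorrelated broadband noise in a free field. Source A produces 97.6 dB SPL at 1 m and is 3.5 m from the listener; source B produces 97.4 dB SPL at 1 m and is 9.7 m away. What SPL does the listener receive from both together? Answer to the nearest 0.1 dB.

87.2 dB SPL

At the listener: L_A = 97.6 − 20·log₁₀(3.5) = 86.72 dB; L_B = 97.4 − 20·log₁₀(9.7) = 77.66 dB.
Combined: 10·log₁₀(10^(86.72/10)+10^(77.66/10)) = 87.2 dB SPL.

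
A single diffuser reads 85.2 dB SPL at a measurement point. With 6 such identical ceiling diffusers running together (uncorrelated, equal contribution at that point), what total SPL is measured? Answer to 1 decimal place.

93.0 dB SPL

6 equal incoherent sources raise the level by 10·log₁₀(6) = 7.78 dB.
L_total = 85.2 + 7.78 = 93.0 dB SPL.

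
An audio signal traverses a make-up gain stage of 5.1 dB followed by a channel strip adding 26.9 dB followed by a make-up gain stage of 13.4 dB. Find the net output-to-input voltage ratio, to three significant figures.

Net gain = 5.1 + 26.9 + 13.4 = 45.4 dB.
Voltage ratio = 10^(45.4/20) = 186.

186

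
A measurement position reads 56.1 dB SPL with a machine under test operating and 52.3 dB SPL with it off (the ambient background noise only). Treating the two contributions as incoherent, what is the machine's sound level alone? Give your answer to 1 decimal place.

Background correction is a power subtraction:
L_src = 10·log₁₀(10^(56.1/10) − 10^(52.3/10)) = 10·log₁₀(237600) = 53.8 dB SPL.

53.8 dB SPL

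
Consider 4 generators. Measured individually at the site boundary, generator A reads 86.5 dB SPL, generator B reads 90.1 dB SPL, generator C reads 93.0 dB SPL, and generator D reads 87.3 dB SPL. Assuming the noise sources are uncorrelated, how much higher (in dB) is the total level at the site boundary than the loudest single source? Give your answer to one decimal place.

Incoherent sources sum as intensities:
L_total = 10·log₁₀(10^(86.5/10) + 10^(90.1/10) + 10^(93.0/10) + 10^(87.3/10)) = 96.02 dB SPL.
Excess over the loudest (93.0 dB): 96.02 − 93.0 = 3.0 dB.

3.0 dB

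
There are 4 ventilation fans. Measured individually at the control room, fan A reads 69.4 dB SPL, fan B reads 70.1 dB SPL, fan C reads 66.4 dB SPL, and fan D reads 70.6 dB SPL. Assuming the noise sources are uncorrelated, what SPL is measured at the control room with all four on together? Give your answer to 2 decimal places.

75.41 dB SPL

Uncorrelated sources add in intensity (power), not in dB.
L_total = 10·log₁₀(10^(69.4/10) + 10^(70.1/10) + 10^(66.4/10) + 10^(70.6/10)) = 10·log₁₀(34790000) = 75.41 dB SPL.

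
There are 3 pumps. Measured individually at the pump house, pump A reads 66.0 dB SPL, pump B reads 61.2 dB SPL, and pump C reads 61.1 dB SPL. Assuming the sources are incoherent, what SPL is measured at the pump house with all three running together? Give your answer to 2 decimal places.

68.19 dB SPL

Incoherent sources sum as intensities:
L_total = 10·log₁₀(10^(66.0/10) + 10^(61.2/10) + 10^(61.1/10)) = 10·log₁₀(6588000) = 68.19 dB SPL.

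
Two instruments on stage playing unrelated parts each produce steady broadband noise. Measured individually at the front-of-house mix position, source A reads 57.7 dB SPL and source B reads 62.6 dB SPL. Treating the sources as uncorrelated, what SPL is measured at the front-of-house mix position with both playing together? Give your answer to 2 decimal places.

Uncorrelated sources add in intensity (power), not in dB.
L_total = 10·log₁₀(10^(57.7/10) + 10^(62.6/10)) = 10·log₁₀(2409000) = 63.82 dB SPL.

63.82 dB SPL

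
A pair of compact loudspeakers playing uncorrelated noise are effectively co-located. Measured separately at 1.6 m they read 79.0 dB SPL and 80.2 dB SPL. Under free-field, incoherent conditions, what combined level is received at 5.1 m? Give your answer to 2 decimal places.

72.58 dB SPL

Combined at 1.6 m: 10·log₁₀(10^(79.0/10)+10^(80.2/10)) = 82.652 dB SPL.
Then apply −20·log₁₀(5.1/1.6) = -10.069 dB → 72.58 dB SPL.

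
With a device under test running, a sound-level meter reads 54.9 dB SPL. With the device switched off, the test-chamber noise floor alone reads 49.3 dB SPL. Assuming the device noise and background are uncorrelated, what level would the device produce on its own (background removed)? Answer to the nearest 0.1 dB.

53.5 dB SPL

Remove the background by subtracting linear intensities:
L_src = 10·log₁₀(10^(54.9/10) − 10^(49.3/10)) = 10·log₁₀(223900) = 53.5 dB SPL.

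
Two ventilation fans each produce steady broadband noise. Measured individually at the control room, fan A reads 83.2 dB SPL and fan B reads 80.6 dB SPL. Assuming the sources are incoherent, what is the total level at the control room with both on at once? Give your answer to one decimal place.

Uncorrelated sources add in intensity (power), not in dB.
L_total = 10·log₁₀(10^(83.2/10) + 10^(80.6/10)) = 10·log₁₀(323700000) = 85.1 dB SPL.

85.1 dB SPL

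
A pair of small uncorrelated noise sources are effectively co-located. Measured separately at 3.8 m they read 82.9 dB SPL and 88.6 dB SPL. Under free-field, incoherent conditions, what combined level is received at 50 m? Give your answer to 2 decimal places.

Combined at 3.8 m: 10·log₁₀(10^(82.9/10)+10^(88.6/10)) = 89.635 dB SPL.
Then apply −20·log₁₀(50/3.8) = -22.384 dB → 67.25 dB SPL.

67.25 dB SPL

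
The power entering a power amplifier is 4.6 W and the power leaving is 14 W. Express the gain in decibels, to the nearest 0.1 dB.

For a power ratio, dB = 10·log₁₀(P₂/P₁).
10·log₁₀(14/4.6) = 10·log₁₀(3.043) = 4.8 dB.

4.8 dB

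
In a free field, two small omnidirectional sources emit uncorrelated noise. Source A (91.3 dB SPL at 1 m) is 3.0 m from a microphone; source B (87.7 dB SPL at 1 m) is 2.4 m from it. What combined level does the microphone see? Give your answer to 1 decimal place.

84.0 dB SPL

At the listener: L_A = 91.3 − 20·log₁₀(3.0) = 81.76 dB; L_B = 87.7 − 20·log₁₀(2.4) = 80.10 dB.
Combined: 10·log₁₀(10^(81.76/10)+10^(80.10/10)) = 84.0 dB SPL.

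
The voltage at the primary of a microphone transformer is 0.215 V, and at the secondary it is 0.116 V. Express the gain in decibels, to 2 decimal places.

-5.36 dB

For a voltage ratio, dB = 20·log₁₀(V₂/V₁).
20·log₁₀(0.116/0.215) = 20·log₁₀(0.5395) = -5.36 dB.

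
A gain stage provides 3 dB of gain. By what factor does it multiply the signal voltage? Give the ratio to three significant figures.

Voltage ratio = 10^(dB/20).
10^(3/20) = 10^(0.1500) = 1.41.

1.41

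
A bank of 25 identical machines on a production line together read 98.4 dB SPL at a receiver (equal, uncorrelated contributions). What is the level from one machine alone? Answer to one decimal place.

25 equal incoherent sources add 10·log₁₀(25) = 13.98 dB over one source.
L_one = 98.4 − 13.98 = 84.4 dB SPL.

84.4 dB SPL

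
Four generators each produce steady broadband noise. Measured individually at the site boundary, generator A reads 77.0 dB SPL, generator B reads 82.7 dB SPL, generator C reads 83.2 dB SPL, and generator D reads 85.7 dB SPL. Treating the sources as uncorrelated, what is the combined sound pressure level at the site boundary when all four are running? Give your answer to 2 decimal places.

89.12 dB SPL

Uncorrelated sources add in intensity (power), not in dB.
L_total = 10·log₁₀(10^(77.0/10) + 10^(82.7/10) + 10^(83.2/10) + 10^(85.7/10)) = 10·log₁₀(816800000) = 89.12 dB SPL.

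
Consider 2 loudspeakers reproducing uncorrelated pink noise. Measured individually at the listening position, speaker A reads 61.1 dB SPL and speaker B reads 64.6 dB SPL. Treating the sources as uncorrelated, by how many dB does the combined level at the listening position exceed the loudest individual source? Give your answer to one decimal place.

1.6 dB

Uncorrelated sources add in intensity (power), not in dB.
L_total = 10·log₁₀(10^(61.1/10) + 10^(64.6/10)) = 66.20 dB SPL.
Excess over the loudest (64.6 dB): 66.20 − 64.6 = 1.6 dB.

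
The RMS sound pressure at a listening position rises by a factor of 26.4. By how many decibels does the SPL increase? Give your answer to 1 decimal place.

28.4 dB

Sound pressure is an amplitude quantity: ΔL = 20·log₁₀(p₂/p₁).
20·log₁₀(26.4) = 28.4 dB.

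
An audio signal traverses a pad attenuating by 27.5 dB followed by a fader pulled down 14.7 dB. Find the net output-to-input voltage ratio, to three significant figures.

Net gain = (−27.5) + (−14.7) = -42.2 dB.
Voltage ratio = 10^(-42.2/20) = 0.00776.

0.00776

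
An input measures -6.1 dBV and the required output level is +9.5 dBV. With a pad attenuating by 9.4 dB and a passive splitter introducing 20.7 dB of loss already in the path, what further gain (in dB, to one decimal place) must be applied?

The required make-up gain is the shortfall in the dB sum.
G = +9.5 − (-6.1) + 9.4 + 20.7 = 45.7 dB.

45.7 dB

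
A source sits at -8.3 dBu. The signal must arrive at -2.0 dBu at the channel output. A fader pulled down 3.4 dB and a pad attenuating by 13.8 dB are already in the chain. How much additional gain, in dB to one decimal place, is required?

The required make-up gain is the shortfall in the dB sum.
G = -2.0 − (-8.3) + 3.4 + 13.8 = 23.5 dB.

23.5 dB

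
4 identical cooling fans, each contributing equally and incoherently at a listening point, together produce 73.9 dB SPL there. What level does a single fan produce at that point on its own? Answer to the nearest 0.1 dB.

4 equal incoherent sources add 10·log₁₀(4) = 6.02 dB over one source.
L_one = 73.9 − 6.02 = 67.9 dB SPL.

67.9 dB SPL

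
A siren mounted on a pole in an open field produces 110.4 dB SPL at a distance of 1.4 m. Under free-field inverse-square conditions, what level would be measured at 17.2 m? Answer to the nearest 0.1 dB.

Free-field point source: level drops by 20·log₁₀ of the distance ratio.
ΔL = −20·log₁₀(17.2/1.4) = -21.79 dB, so L₂ = 110.4 + (-21.79) = 88.6 dB SPL.

88.6 dB SPL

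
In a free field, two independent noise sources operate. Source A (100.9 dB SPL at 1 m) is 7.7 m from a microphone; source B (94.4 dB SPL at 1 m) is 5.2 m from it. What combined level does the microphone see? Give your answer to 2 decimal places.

At the listener: L_A = 100.9 − 20·log₁₀(7.7) = 83.170 dB; L_B = 94.4 − 20·log₁₀(5.2) = 80.080 dB.
Combined: 10·log₁₀(10^(83.170/10)+10^(80.080/10)) = 84.90 dB SPL.

84.90 dB SPL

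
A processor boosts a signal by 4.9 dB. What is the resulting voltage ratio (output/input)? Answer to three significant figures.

Voltage ratio = 10^(dB/20).
10^(4.9/20) = 10^(0.2450) = 1.76.

1.76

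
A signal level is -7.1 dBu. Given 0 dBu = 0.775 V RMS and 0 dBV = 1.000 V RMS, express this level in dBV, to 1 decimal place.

The offset between the scales is 20·log₁₀(0.775/1.000) = −2.214 dB.
So dBV = -7.1 − 2.214 = -9.3 dBV.

-9.3 dBV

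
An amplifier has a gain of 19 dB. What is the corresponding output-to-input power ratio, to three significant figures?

Power ratio = 10^(dB/10).
10^(19/10) = 10^(1.900) = 79.4.

79.4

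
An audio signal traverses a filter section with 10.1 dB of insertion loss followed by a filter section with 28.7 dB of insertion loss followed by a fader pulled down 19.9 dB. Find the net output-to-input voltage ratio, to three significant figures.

Net gain = (−10.1) + (−28.7) + (−19.9) = -58.7 dB.
Voltage ratio = 10^(-58.7/20) = 0.00116.

0.00116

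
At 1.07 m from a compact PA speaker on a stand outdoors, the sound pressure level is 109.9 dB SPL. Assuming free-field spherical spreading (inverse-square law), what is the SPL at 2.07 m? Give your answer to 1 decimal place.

104.2 dB SPL

Inverse-square spreading gives ΔL = −20·log₁₀(d₂/d₁).
ΔL = −20·log₁₀(2.07/1.07) = -5.73 dB, so L₂ = 109.9 + (-5.73) = 104.2 dB SPL.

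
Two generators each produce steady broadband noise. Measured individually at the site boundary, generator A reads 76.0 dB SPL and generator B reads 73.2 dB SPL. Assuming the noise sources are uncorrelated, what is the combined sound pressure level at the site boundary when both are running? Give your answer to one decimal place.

77.8 dB SPL

Incoherent sources sum as intensities:
L_total = 10·log₁₀(10^(76.0/10) + 10^(73.2/10)) = 10·log₁₀(60700000) = 77.8 dB SPL.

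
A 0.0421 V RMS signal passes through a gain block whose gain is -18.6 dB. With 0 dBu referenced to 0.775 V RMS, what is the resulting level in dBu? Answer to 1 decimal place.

-43.9 dBu

Input level: 20·log₁₀(0.0421/0.775) = -25.30 dBu.
Output: -25.30 − 18.6 = -43.9 dBu.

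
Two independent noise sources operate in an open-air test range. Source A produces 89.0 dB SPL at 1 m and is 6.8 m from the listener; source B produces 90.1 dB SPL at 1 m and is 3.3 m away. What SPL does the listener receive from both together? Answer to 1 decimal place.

At the listener: L_A = 89.0 − 20·log₁₀(6.8) = 72.35 dB; L_B = 90.1 − 20·log₁₀(3.3) = 79.73 dB.
Combined: 10·log₁₀(10^(72.35/10)+10^(79.73/10)) = 80.5 dB SPL.

80.5 dB SPL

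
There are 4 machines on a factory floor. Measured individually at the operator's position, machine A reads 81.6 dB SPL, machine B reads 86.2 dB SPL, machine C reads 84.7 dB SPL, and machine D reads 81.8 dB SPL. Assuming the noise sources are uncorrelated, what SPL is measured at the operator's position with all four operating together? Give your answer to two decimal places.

90.03 dB SPL

Uncorrelated sources add in intensity (power), not in dB.
L_total = 10·log₁₀(10^(81.6/10) + 10^(86.2/10) + 10^(84.7/10) + 10^(81.8/10)) = 10·log₁₀(1008000000) = 90.03 dB SPL.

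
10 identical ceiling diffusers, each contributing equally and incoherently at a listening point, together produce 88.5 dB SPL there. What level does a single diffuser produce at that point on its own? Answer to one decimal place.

10 equal incoherent sources add 10·log₁₀(10) = 10.00 dB over one source.
L_one = 88.5 − 10.00 = 78.5 dB SPL.

78.5 dB SPL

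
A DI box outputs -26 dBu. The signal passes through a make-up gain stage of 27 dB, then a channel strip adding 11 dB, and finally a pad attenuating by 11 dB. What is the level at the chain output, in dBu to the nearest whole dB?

+1 dBu

In dB, series stages simply add:
-26 + 27 + 11 − 11 = +1 dBu.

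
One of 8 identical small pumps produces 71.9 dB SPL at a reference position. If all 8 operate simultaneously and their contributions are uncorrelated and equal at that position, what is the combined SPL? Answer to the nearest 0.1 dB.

8 equal incoherent sources raise the level by 10·log₁₀(8) = 9.03 dB.
L_total = 71.9 + 9.03 = 80.9 dB SPL.

80.9 dB SPL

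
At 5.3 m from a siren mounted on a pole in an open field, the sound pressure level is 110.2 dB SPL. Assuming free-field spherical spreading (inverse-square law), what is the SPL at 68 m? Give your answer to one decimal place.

88.0 dB SPL

Inverse-square spreading gives ΔL = −20·log₁₀(d₂/d₁).
ΔL = −20·log₁₀(68/5.3) = -22.16 dB, so L₂ = 110.2 + (-22.16) = 88.0 dB SPL.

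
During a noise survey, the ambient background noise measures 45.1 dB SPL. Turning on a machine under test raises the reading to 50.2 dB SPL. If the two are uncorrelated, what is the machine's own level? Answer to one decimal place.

48.6 dB SPL

Subtract intensities: L_src = 10·log₁₀(10^(L_total/10) − 10^(L_bg/10)).
L_src = 10·log₁₀(10^(50.2/10) − 10^(45.1/10)) = 10·log₁₀(72350) = 48.6 dB SPL.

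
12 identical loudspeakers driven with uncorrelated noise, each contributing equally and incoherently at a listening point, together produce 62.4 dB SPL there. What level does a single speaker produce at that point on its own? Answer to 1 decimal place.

12 equal incoherent sources add 10·log₁₀(12) = 10.79 dB over one source.
L_one = 62.4 − 10.79 = 51.6 dB SPL.

51.6 dB SPL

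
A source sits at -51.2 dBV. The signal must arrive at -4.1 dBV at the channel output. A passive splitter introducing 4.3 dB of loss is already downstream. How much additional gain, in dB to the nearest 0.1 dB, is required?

The required make-up gain is the shortfall in the dB sum.
G = -4.1 − (-51.2) + 4.3 = 51.4 dB.

51.4 dB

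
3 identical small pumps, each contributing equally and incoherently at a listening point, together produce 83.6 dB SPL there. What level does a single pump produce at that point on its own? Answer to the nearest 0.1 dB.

3 equal incoherent sources add 10·log₁₀(3) = 4.77 dB over one source.
L_one = 83.6 − 4.77 = 78.8 dB SPL.

78.8 dB SPL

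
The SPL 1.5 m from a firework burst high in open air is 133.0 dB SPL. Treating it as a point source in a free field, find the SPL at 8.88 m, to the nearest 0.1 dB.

Inverse-square spreading gives ΔL = −20·log₁₀(d₂/d₁).
ΔL = −20·log₁₀(8.88/1.5) = -15.45 dB, so L₂ = 133.0 + (-15.45) = 117.6 dB SPL.

117.6 dB SPL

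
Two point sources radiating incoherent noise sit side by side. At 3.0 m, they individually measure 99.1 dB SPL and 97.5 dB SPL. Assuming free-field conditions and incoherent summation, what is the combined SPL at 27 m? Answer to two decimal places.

82.30 dB SPL

Combined at 3.0 m: 10·log₁₀(10^(99.1/10)+10^(97.5/10)) = 101.384 dB SPL.
Then apply −20·log₁₀(27/3.0) = -19.085 dB → 82.30 dB SPL.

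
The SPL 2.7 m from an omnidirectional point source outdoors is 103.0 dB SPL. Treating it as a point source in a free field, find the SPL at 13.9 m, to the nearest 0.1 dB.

For a point source in a free field, ΔL = −20·log₁₀(d₂/d₁).
ΔL = −20·log₁₀(13.9/2.7) = -14.23 dB, so L₂ = 103.0 + (-14.23) = 88.8 dB SPL.

88.8 dB SPL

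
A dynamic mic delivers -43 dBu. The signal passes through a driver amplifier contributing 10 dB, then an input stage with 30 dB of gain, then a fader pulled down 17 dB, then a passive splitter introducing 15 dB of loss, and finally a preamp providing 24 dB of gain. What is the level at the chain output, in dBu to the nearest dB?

-11 dBu

In dB, series stages simply add:
-43 + 10 + 30 − 17 − 15 + 24 = -11 dBu.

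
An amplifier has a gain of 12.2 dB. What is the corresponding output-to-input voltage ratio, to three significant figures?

Voltage ratio = 10^(dB/20).
10^(12.2/20) = 10^(0.6100) = 4.07.

4.07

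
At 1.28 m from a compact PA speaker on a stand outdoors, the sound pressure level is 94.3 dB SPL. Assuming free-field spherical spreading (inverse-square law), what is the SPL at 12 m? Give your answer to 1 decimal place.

Inverse-square spreading gives ΔL = −20·log₁₀(d₂/d₁).
ΔL = −20·log₁₀(12/1.28) = -19.44 dB, so L₂ = 94.3 + (-19.44) = 74.9 dB SPL.

74.9 dB SPL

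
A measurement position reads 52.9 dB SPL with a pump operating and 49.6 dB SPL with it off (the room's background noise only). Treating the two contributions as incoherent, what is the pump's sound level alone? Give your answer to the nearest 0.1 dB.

50.2 dB SPL

Background correction is a power subtraction:
L_src = 10·log₁₀(10^(52.9/10) − 10^(49.6/10)) = 10·log₁₀(103800) = 50.2 dB SPL.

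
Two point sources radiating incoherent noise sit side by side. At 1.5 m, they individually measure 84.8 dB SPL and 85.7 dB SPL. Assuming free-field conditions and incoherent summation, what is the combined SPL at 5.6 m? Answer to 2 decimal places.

Combined at 1.5 m: 10·log₁₀(10^(84.8/10)+10^(85.7/10)) = 88.284 dB SPL.
Then apply −20·log₁₀(5.6/1.5) = -11.442 dB → 76.84 dB SPL.

76.84 dB SPL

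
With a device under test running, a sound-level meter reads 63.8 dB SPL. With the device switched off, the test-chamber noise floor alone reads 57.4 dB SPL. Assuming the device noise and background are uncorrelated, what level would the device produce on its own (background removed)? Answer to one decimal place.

Background correction is a power subtraction:
L_src = 10·log₁₀(10^(63.8/10) − 10^(57.4/10)) = 10·log₁₀(1849000) = 62.7 dB SPL.

62.7 dB SPL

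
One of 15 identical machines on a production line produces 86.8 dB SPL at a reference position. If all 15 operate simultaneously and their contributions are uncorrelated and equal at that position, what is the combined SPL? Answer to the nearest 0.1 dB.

15 equal incoherent sources raise the level by 10·log₁₀(15) = 11.76 dB.
L_total = 86.8 + 11.76 = 98.6 dB SPL.

98.6 dB SPL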